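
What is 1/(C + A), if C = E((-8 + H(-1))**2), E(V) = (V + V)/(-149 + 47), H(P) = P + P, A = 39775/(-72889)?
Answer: -3717339/9317425 ≈ -0.39897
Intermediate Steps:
A = -39775/72889 (A = 39775*(-1/72889) = -39775/72889 ≈ -0.54569)
H(P) = 2*P
E(V) = -V/51 (E(V) = (2*V)/(-102) = (2*V)*(-1/102) = -V/51)
C = -100/51 (C = -(-8 + 2*(-1))**2/51 = -(-8 - 2)**2/51 = -1/51*(-10)**2 = -1/51*100 = -100/51 ≈ -1.9608)
1/(C + A) = 1/(-100/51 - 39775/72889) = 1/(-9317425/3717339) = -3717339/9317425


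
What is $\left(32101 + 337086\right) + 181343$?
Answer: $550530$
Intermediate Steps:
$\left(32101 + 337086\right) + 181343 = 369187 + 181343 = 550530$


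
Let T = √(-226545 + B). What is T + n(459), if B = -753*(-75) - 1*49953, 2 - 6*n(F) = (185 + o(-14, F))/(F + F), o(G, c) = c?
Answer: 298/1377 + 3*I*√24447 ≈ 0.21641 + 469.07*I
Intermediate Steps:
n(F) = ⅓ - (185 + F)/(12*F) (n(F) = ⅓ - (185 + F)/(6*(F + F)) = ⅓ - (185 + F)/(6*(2*F)) = ⅓ - (185 + F)*1/(2*F)/6 = ⅓ - (185 + F)/(12*F))
B = 6522 (B = 56475 - 49953 = 6522)
T = 3*I*√24447 (T = √(-226545 + 6522) = √(-220023) = 3*I*√24447 ≈ 469.07*I)
T + n(459) = 3*I*√24447 + (1/12)*(-185 + 3*459)/459 = 3*I*√24447 + (1/12)*(1/459)*(-185 + 1377) = 3*I*√24447 + (1/12)*(1/459)*1192 = 3*I*√24447 + 298/1377 = 298/1377 + 3*I*√24447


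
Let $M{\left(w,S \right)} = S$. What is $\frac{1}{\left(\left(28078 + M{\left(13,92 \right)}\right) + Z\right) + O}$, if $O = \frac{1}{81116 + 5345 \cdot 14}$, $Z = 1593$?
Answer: $\frac{155946}{4641420799} \approx 3.3599 \cdot 10^{-5}$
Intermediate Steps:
$O = \frac{1}{155946}$ ($O = \frac{1}{81116 + 74830} = \frac{1}{155946} \approx 6.4125 \cdot 10^{-6}$)
$\frac{1}{\left(\left(28078 + M{\left(13,92 \right)}\right) + Z\right) + O} = \frac{1}{\left(\left(28078 + 92\right) + 1593\right) + \frac{1}{155946}} = \frac{1}{\left(28170 + 1593\right) + \frac{1}{155946}} = \frac{1}{29763 + \frac{1}{155946}} = \frac{1}{\frac{4641420799}{155946}} = \frac{155946}{4641420799}$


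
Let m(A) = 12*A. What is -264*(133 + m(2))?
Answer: -41448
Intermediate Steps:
-264*(133 + m(2)) = -264*(133 + 12*2) = -264*(133 + 24) = -264*157 = -41448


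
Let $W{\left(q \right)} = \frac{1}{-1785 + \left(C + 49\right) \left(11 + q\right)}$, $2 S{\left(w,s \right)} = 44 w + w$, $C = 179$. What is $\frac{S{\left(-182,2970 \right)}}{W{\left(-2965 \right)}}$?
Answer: $2765341215$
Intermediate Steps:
$S{\left(w,s \right)} = \frac{45 w}{2}$ ($S{\left(w,s \right)} = \frac{44 w + w}{2} = \frac{45 w}{2}$)
$W{\left(q \right)} = \frac{1}{723 + 228 q}$ ($W{\left(q \right)} = \frac{1}{-1785 + \left(179 + 49\right) \left(11 + q\right)} = \frac{1}{-1785 + 228 \left(11 + q\right)} = \frac{1}{-1785 + \left(2508 + 228 q\right)} = \frac{1}{723 + 228 q}$)
$\frac{S{\left(-182,2970 \right)}}{W{\left(-2965 \right)}} = \frac{\frac{45}{2} \left(-182\right)}{\frac{1}{3} \frac{1}{241 + 76 \left(-2965\right)}} = - \frac{4095}{\frac{1}{3} \frac{1}{241 - 225340}} = - \frac{4095}{\frac{1}{3} \frac{1}{-225099}} = - \frac{4095}{\frac{1}{3} \left(- \frac{1}{225099}\right)} = - \frac{4095}{- \frac{1}{675297}} = \left(-4095\right) \left(-675297\right) = 2765341215$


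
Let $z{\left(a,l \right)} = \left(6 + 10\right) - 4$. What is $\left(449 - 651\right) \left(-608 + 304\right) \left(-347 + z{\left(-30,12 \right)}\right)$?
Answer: $-20571680$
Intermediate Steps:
$z{\left(a,l \right)} = 12$ ($z{\left(a,l \right)} = 16 - 4 = 12$)
$\left(449 - 651\right) \left(-608 + 304\right) \left(-347 + z{\left(-30,12 \right)}\right) = \left(449 - 651\right) \left(-608 + 304\right) \left(-347 + 12\right) = \left(-202\right) \left(-304\right) \left(-335\right) = 61408 \left(-335\right) = -20571680$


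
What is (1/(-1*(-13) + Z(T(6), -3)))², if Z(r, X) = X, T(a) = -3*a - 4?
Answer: 1/100 ≈ 0.010000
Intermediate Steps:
T(a) = -4 - 3*a
(1/(-1*(-13) + Z(T(6), -3)))² = (1/(-1*(-13) - 3))² = (1/(13 - 3))² = (1/10)² = (⅒)² = 1/100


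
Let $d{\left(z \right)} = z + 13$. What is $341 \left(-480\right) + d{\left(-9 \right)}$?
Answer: $-163676$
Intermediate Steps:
$d{\left(z \right)} = 13 + z$
$341 \left(-480\right) + d{\left(-9 \right)} = 341 \left(-480\right) + \left(13 - 9\right) = -163680 + 4 = -163676$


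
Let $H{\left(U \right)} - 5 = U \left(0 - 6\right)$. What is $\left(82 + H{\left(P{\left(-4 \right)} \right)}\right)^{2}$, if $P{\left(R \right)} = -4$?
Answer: $12321$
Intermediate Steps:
$H{\left(U \right)} = 5 - 6 U$ ($H{\left(U \right)} = 5 + U \left(0 - 6\right) = 5 + U \left(-6\right) = 5 - 6 U$)
$\left(82 + H{\left(P{\left(-4 \right)} \right)}\right)^{2} = \left(82 + \left(5 - -24\right)\right)^{2} = \left(82 + \left(5 + 24\right)\right)^{2} = \left(82 + 29\right)^{2} = 111^{2} = 12321$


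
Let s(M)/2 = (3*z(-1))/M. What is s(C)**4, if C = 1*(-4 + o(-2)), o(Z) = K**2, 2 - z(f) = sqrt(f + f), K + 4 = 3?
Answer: 16*(2 - I*sqrt(2))**4 ≈ -448.0 - 362.04*I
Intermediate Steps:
K = -1 (K = -4 + 3 = -1)
z(f) = 2 - sqrt(2)*sqrt(f) (z(f) = 2 - sqrt(f + f) = 2 - sqrt(2*f) = 2 - sqrt(2)*sqrt(f))
o(Z) = 1 (o(Z) = (-1)**2 = 1)
C = -3 (C = 1*(-4 + 1) = 1*(-3) = -3)
s(M) = 2*(6 - 3*I*sqrt(2))/M (s(M) = 2*((3*(2 - sqrt(2)*sqrt(-1)))/M) = 2*((3*(2 - sqrt(2)*I))/M) = 2*((3*(2 - I*sqrt(2)))/M) = 2*((6 - 3*I*sqrt(2))/M) = 2*(6 - 3*I*sqrt(2))/M)
s(C)**4 = (6*(2 - I*sqrt(2))/(-3))**4 = (6*(-1/3)*(2 - I*sqrt(2)))**4 = (-4 + 2*I*sqrt(2))**4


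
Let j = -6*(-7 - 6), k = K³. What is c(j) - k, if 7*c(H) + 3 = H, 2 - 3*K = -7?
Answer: -114/7 ≈ -16.286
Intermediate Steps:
K = 3 (K = ⅔ - ⅓*(-7) = ⅔ + 7/3 = 3)
k = 27 (k = 3³ = 27)
j = 78 (j = -6*(-13) = 78)
c(H) = -3/7 + H/7
c(j) - k = (-3/7 + (⅐)*78) - 1*27 = (-3/7 + 78/7) - 27 = 75/7 - 27 = -114/7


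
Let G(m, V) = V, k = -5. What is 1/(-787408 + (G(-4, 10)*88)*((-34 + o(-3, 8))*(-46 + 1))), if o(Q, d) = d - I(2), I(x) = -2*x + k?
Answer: -1/114208 ≈ -8.7560e-6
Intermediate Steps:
I(x) = -5 - 2*x (I(x) = -2*x - 5 = -5 - 2*x)
o(Q, d) = 9 + d (o(Q, d) = d - (-5 - 2*2) = d - (-5 - 4) = d - 1*(-9) = d + 9 = 9 + d)
1/(-787408 + (G(-4, 10)*88)*((-34 + o(-3, 8))*(-46 + 1))) = 1/(-787408 + (10*88)*((-34 + (9 + 8))*(-46 + 1))) = 1/(-787408 + 880*((-34 + 17)*(-45))) = 1/(-787408 + 880*(-17*(-45))) = 1/(-787408 + 880*765) = 1/(-787408 + 673200) = 1/(-114208) = -1/114208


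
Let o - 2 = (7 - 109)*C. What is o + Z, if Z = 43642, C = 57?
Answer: 37830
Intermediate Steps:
o = -5812 (o = 2 + (7 - 109)*57 = 2 - 102*57 = 2 - 5814 = -5812)
o + Z = -5812 + 43642 = 37830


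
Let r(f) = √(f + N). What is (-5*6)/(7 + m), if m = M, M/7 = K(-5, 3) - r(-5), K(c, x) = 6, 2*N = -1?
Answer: -60/109 - 30*I*√22/763 ≈ -0.55046 - 0.18442*I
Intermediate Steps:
N = -½ (N = (½)*(-1) = -½ ≈ -0.50000)
r(f) = √(-½ + f) (r(f) = √(f - ½) = √(-½ + f))
M = 42 - 7*I*√22/2 (M = 7*(6 - √(-2 + 4*(-5))/2) = 7*(6 - √(-2 - 20)/2) = 7*(6 - √(-22)/2) = 7*(6 - I*√22/2) = 42 - 7*I*√22/2 ≈ 42.0 - 16.416*I)
m = 42 - 7*I*√22/2 ≈ 42.0 - 16.416*I
(-5*6)/(7 + m) = (-5*6)/(7 + (42 - 7*I*√22/2)) = -30/(49 - 7*I*√22/2)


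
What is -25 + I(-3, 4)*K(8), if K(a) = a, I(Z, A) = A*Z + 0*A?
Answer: -121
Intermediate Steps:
I(Z, A) = A*Z (I(Z, A) = A*Z + 0 = A*Z)
-25 + I(-3, 4)*K(8) = -25 + (4*(-3))*8 = -25 - 12*8 = -25 - 96 = -121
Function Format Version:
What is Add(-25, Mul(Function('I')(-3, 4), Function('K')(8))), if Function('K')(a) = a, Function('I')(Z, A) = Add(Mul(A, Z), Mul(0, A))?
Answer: -121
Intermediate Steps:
Function('I')(Z, A) = Mul(A, Z) (Function('I')(Z, A) = Add(Mul(A, Z), 0) = Mul(A, Z))
Add(-25, Mul(Function('I')(-3, 4), Function('K')(8))) = Add(-25, Mul(Mul(4, -3), 8)) = Add(-25, Mul(-12, 8)) = Add(-25, -96) = -121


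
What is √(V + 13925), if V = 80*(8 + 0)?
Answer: √14565 ≈ 120.69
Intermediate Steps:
V = 640 (V = 80*8 = 640)
√(V + 13925) = √(640 + 13925) = √14565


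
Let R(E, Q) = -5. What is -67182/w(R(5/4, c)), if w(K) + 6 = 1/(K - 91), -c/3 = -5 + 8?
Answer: 6449472/577 ≈ 11178.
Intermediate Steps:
c = -9 (c = -3*(-5 + 8) = -3*3 = -9)
w(K) = -6 + 1/(-91 + K) (w(K) = -6 + 1/(K - 91) = -6 + 1/(-91 + K))
-67182/w(R(5/4, c)) = -67182*(-91 - 5)/(547 - 6*(-5)) = -67182*(-96/(547 + 30)) = -67182/((-1/96*577)) = -67182/(-577/96) = -67182*(-96/577) = 6449472/577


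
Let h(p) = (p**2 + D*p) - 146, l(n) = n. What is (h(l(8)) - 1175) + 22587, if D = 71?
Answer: 21898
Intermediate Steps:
h(p) = -146 + p**2 + 71*p (h(p) = (p**2 + 71*p) - 146 = -146 + p**2 + 71*p)
(h(l(8)) - 1175) + 22587 = ((-146 + 8**2 + 71*8) - 1175) + 22587 = ((-146 + 64 + 568) - 1175) + 22587 = (486 - 1175) + 22587 = -689 + 22587 = 21898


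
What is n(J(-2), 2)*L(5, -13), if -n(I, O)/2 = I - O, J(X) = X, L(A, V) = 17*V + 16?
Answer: -1640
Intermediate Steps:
L(A, V) = 16 + 17*V
n(I, O) = -2*I + 2*O (n(I, O) = -2*(I - O) = -2*I + 2*O)
n(J(-2), 2)*L(5, -13) = (-2*(-2) + 2*2)*(16 + 17*(-13)) = (4 + 4)*(16 - 221) = 8*(-205) = -1640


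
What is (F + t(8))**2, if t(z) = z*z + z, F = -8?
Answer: 4096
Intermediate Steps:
t(z) = z + z**2 (t(z) = z**2 + z = z + z**2)
(F + t(8))**2 = (-8 + 8*(1 + 8))**2 = (-8 + 8*9)**2 = (-8 + 72)**2 = 64**2 = 4096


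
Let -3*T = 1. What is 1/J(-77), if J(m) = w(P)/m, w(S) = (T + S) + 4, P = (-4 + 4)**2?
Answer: -21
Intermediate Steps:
T = -1/3 (T = -1/3*1 = -1/3 ≈ -0.33333)
P = 0 (P = 0**2 = 0)
w(S) = 11/3 + S (w(S) = (-1/3 + S) + 4 = 11/3 + S)
J(m) = 11/(3*m) (J(m) = (11/3 + 0)/m = 11/(3*m))
1/J(-77) = 1/((11/3)/(-77)) = 1/((11/3)*(-1/77)) = 1/(-1/21) = -21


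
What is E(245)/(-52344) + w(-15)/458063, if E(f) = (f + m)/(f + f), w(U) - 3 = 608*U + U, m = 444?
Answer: -234538255327/11748656339280 ≈ -0.019963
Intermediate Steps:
w(U) = 3 + 609*U (w(U) = 3 + (608*U + U) = 3 + 609*U)
E(f) = (444 + f)/(2*f) (E(f) = (f + 444)/(f + f) = (444 + f)/((2*f)) = (444 + f)*(1/(2*f)) = (444 + f)/(2*f))
E(245)/(-52344) + w(-15)/458063 = ((1/2)*(444 + 245)/245)/(-52344) + (3 + 609*(-15))/458063 = ((1/2)*(1/245)*689)*(-1/52344) + (3 - 9135)*(1/458063) = (689/490)*(-1/52344) - 9132*1/458063 = -689/25648560 - 9132/458063 = -234538255327/11748656339280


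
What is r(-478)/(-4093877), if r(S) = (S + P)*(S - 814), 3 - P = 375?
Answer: -1098200/4093877 ≈ -0.26825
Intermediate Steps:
P = -372 (P = 3 - 1*375 = 3 - 375 = -372)
r(S) = (-814 + S)*(-372 + S) (r(S) = (S - 372)*(S - 814) = (-372 + S)*(-814 + S) = (-814 + S)*(-372 + S))
r(-478)/(-4093877) = (302808 + (-478)² - 1186*(-478))/(-4093877) = (302808 + 228484 + 566908)*(-1/4093877) = 1098200*(-1/4093877) = -1098200/4093877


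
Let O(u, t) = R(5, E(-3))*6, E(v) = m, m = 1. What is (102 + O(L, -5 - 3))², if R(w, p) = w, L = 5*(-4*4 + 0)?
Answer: 17424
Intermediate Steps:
L = -80 (L = 5*(-16 + 0) = 5*(-16) = -80)
E(v) = 1
O(u, t) = 30 (O(u, t) = 5*6 = 30)
(102 + O(L, -5 - 3))² = (102 + 30)² = 132² = 17424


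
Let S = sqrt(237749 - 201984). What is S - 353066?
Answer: -353066 + sqrt(35765) ≈ -3.5288e+5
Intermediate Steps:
S = sqrt(35765) ≈ 189.12
S - 353066 = sqrt(35765) - 353066 = -353066 + sqrt(35765)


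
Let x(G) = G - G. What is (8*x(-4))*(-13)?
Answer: 0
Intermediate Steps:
x(G) = 0
(8*x(-4))*(-13) = (8*0)*(-13) = 0*(-13) = 0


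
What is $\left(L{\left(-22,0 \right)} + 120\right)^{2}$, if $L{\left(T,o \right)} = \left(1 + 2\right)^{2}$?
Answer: $16641$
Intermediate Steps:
$L{\left(T,o \right)} = 9$ ($L{\left(T,o \right)} = 3^{2} = 9$)
$\left(L{\left(-22,0 \right)} + 120\right)^{2} = \left(9 + 120\right)^{2} = 129^{2} = 16641$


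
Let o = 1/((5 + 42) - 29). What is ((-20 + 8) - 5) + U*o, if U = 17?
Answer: -289/18 ≈ -16.056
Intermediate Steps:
o = 1/18 (o = 1/(47 - 29) = 1/18 ≈ 0.055556)
((-20 + 8) - 5) + U*o = ((-20 + 8) - 5) + 17*(1/18) = (-12 - 5) + 17/18 = -17 + 17/18 = -289/18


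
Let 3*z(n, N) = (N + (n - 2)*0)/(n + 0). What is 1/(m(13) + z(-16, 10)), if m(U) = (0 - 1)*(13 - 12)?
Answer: -24/29 ≈ -0.82759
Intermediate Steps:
z(n, N) = N/(3*n) (z(n, N) = ((N + (n - 2)*0)/(n + 0))/3 = ((N + (-2 + n)*0)/n)/3 = ((N + 0)/n)/3 = (N/n)/3 = N/(3*n))
m(U) = -1 (m(U) = -1*1 = -1)
1/(m(13) + z(-16, 10)) = 1/(-1 + (1/3)*10/(-16)) = 1/(-1 + (1/3)*10*(-1/16)) = 1/(-1 - 5/24) = 1/(-29/24) = -24/29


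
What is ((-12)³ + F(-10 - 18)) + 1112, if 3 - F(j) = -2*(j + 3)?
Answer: -663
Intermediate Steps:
F(j) = 9 + 2*j (F(j) = 3 - (-2)*(j + 3) = 3 - (-2)*(3 + j) = 3 - (-6 - 2*j) = 3 + (6 + 2*j) = 9 + 2*j)
((-12)³ + F(-10 - 18)) + 1112 = ((-12)³ + (9 + 2*(-10 - 18))) + 1112 = (-1728 + (9 + 2*(-28))) + 1112 = (-1728 + (9 - 56)) + 1112 = (-1728 - 47) + 1112 = -1775 + 1112 = -663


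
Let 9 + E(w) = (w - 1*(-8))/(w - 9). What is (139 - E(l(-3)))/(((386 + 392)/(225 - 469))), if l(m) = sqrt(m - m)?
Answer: -163480/3501 ≈ -46.695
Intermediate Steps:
l(m) = 0 (l(m) = sqrt(0) = 0)
E(w) = -9 + (8 + w)/(-9 + w) (E(w) = -9 + (w - 1*(-8))/(w - 9) = -9 + (w + 8)/(-9 + w) = -9 + (8 + w)/(-9 + w))
(139 - E(l(-3)))/(((386 + 392)/(225 - 469))) = (139 - (89 - 8*0)/(-9 + 0))/(((386 + 392)/(225 - 469))) = (139 - (89 + 0)/(-9))/((778/(-244))) = (139 - (-1)*89/9)/((778*(-1/244))) = (139 - 1*(-89/9))/(-389/122) = (139 + 89/9)*(-122/389) = (1340/9)*(-122/389) = -163480/3501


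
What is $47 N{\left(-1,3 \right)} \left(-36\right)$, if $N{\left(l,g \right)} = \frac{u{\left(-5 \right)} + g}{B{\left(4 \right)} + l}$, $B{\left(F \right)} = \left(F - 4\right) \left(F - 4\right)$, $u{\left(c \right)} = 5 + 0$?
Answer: $13536$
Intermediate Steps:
$u{\left(c \right)} = 5$
$B{\left(F \right)} = \left(-4 + F\right)^{2}$ ($B{\left(F \right)} = \left(-4 + F\right) \left(-4 + F\right) = \left(-4 + F\right)^{2}$)
$N{\left(l,g \right)} = \frac{5 + g}{l}$ ($N{\left(l,g \right)} = \frac{5 + g}{\left(-4 + 4\right)^{2} + l} = \frac{5 + g}{0^{2} + l} = \frac{5 + g}{0 + l} = \frac{5 + g}{l}$)
$47 N{\left(-1,3 \right)} \left(-36\right) = 47 \frac{5 + 3}{-1} \left(-36\right) = 47 \left(\left(-1\right) 8\right) \left(-36\right) = 47 \left(-8\right) \left(-36\right) = \left(-376\right) \left(-36\right) = 13536$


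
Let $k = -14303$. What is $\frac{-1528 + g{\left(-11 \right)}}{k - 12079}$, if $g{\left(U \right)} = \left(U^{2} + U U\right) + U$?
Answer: $\frac{1297}{26382} \approx 0.049162$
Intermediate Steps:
$g{\left(U \right)} = U + 2 U^{2}$ ($g{\left(U \right)} = \left(U^{2} + U^{2}\right) + U = 2 U^{2} + U = U + 2 U^{2}$)
$\frac{-1528 + g{\left(-11 \right)}}{k - 12079} = \frac{-1528 - 11 \left(1 + 2 \left(-11\right)\right)}{-14303 - 12079} = \frac{-1528 - 11 \left(1 - 22\right)}{-26382} = \left(-1528 - -231\right) \left(- \frac{1}{26382}\right) = \left(-1528 + 231\right) \left(- \frac{1}{26382}\right) = \left(-1297\right) \left(- \frac{1}{26382}\right) = \frac{1297}{26382}$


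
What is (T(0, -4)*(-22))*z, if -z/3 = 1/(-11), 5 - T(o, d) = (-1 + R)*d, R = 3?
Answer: -78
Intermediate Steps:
T(o, d) = 5 - 2*d (T(o, d) = 5 - (-1 + 3)*d = 5 - 2*d)
z = 3/11 (z = -3/(-11) = -3*(-1/11) = 3/11 ≈ 0.27273)
(T(0, -4)*(-22))*z = ((5 - 2*(-4))*(-22))*(3/11) = ((5 + 8)*(-22))*(3/11) = (13*(-22))*(3/11) = -286*3/11 = -78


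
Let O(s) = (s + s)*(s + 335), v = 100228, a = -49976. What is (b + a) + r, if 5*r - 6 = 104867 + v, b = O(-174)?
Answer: -324919/5 ≈ -64984.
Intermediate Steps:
O(s) = 2*s*(335 + s) (O(s) = (2*s)*(335 + s) = 2*s*(335 + s))
b = -56028 (b = 2*(-174)*(335 - 174) = 2*(-174)*161 = -56028)
r = 205101/5 (r = 6/5 + (104867 + 100228)/5 = 6/5 + (⅕)*205095 = 6/5 + 41019 = 205101/5 ≈ 41020.)
(b + a) + r = (-56028 - 49976) + 205101/5 = -106004 + 205101/5 = -324919/5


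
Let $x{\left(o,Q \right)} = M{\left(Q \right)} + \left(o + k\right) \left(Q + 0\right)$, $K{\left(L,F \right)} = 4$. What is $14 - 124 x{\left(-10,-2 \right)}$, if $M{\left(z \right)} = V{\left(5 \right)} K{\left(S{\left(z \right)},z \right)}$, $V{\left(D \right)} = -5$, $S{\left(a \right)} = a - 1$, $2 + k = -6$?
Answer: $-1970$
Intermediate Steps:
$k = -8$ ($k = -2 - 6 = -8$)
$S{\left(a \right)} = -1 + a$
$M{\left(z \right)} = -20$ ($M{\left(z \right)} = \left(-5\right) 4 = -20$)
$x{\left(o,Q \right)} = -20 + Q \left(-8 + o\right)$ ($x{\left(o,Q \right)} = -20 + \left(o - 8\right) \left(Q + 0\right) = -20 + \left(-8 + o\right) Q = -20 + Q \left(-8 + o\right)$)
$14 - 124 x{\left(-10,-2 \right)} = 14 - 124 \left(-20 - -16 - -20\right) = 14 - 124 \left(-20 + 16 + 20\right) = 14 - 1984 = -1970$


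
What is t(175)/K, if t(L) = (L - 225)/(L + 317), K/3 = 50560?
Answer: -5/7462656 ≈ -6.7000e-7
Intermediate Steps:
K = 151680 (K = 3*50560 = 151680)
t(L) = (-225 + L)/(317 + L)
t(175)/K = ((-225 + 175)/(317 + 175))/151680 = (-50/492)*(1/151680) = ((1/492)*(-50))*(1/151680) = -25/246*1/151680 = -5/7462656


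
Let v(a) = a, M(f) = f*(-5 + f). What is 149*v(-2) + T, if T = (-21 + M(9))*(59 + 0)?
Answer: 587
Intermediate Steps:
T = 885 (T = (-21 + 9*(-5 + 9))*(59 + 0) = (-21 + 9*4)*59 = (-21 + 36)*59 = 15*59 = 885)
149*v(-2) + T = 149*(-2) + 885 = -298 + 885 = 587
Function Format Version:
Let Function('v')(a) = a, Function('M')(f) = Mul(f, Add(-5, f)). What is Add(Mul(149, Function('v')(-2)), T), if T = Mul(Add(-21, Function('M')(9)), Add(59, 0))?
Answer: 587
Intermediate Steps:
T = 885 (T = Mul(Add(-21, Mul(9, Add(-5, 9))), Add(59, 0)) = Mul(Add(-21, Mul(9, 4)), 59) = Mul(Add(-21, 36), 59) = Mul(15, 59) = 885)
Add(Mul(149, Function('v')(-2)), T) = Add(Mul(149, -2), 885) = Add(-298, 885) = 587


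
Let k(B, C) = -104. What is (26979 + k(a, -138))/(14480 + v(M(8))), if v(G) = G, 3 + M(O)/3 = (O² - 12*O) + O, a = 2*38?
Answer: 26875/14399 ≈ 1.8664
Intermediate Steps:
a = 76
M(O) = -9 - 33*O + 3*O² (M(O) = -9 + 3*((O² - 12*O) + O) = -9 + 3*(O² - 11*O) = -9 + (-33*O + 3*O²) = -9 - 33*O + 3*O²)
(26979 + k(a, -138))/(14480 + v(M(8))) = (26979 - 104)/(14480 + (-9 - 33*8 + 3*8²)) = 26875/(14480 + (-9 - 264 + 3*64)) = 26875/(14480 + (-9 - 264 + 192)) = 26875/(14480 - 81) = 26875/14399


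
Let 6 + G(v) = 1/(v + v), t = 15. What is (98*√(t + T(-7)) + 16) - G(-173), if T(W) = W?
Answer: 7613/346 + 196*√2 ≈ 299.19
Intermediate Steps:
G(v) = -6 + 1/(2*v) (G(v) = -6 + 1/(v + v) = -6 + 1/(2*v))
(98*√(t + T(-7)) + 16) - G(-173) = (98*√(15 - 7) + 16) - (-6 + (½)/(-173)) = (98*√8 + 16) - (-6 + (½)*(-1/173)) = (98*(2*√2) + 16) - (-6 - 1/346) = (196*√2 + 16) - 1*(-2077/346) = (16 + 196*√2) + 2077/346 = 7613/346 + 196*√2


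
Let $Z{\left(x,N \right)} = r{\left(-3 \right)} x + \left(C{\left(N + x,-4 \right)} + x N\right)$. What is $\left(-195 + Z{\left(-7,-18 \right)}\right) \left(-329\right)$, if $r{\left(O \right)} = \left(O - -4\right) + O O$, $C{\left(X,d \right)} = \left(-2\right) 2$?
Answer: $47047$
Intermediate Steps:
$C{\left(X,d \right)} = -4$
$r{\left(O \right)} = 4 + O + O^{2}$ ($r{\left(O \right)} = \left(O + 4\right) + O^{2} = \left(4 + O\right) + O^{2} = 4 + O + O^{2}$)
$Z{\left(x,N \right)} = -4 + 10 x + N x$ ($Z{\left(x,N \right)} = \left(4 - 3 + \left(-3\right)^{2}\right) x + \left(-4 + x N\right) = \left(4 - 3 + 9\right) x + \left(-4 + N x\right) = 10 x + \left(-4 + N x\right) = -4 + 10 x + N x$)
$\left(-195 + Z{\left(-7,-18 \right)}\right) \left(-329\right) = \left(-195 - -52\right) \left(-329\right) = \left(-195 + 52\right) \left(-329\right) = \left(-143\right) \left(-329\right) = 47047$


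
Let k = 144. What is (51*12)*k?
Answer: 88128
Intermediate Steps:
(51*12)*k = (51*12)*144 = 612*144 = 88128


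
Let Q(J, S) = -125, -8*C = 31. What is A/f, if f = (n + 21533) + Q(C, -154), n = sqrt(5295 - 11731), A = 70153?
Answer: 375458856/114577225 - 70153*I*sqrt(1609)/229154450 ≈ 3.2769 - 0.01228*I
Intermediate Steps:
C = -31/8 (C = -1/8*31 = -31/8 ≈ -3.8750)
n = 2*I*sqrt(1609) (n = sqrt(-6436) = 2*I*sqrt(1609) ≈ 80.225*I)
f = 21408 + 2*I*sqrt(1609) (f = (2*I*sqrt(1609) + 21533) - 125 = (21533 + 2*I*sqrt(1609)) - 125 = 21408 + 2*I*sqrt(1609) ≈ 21408.0 + 80.225*I)
A/f = 70153/(21408 + 2*I*sqrt(1609))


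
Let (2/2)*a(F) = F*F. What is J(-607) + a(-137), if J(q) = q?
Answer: 18162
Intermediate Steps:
a(F) = F² (a(F) = F*F = F²)
J(-607) + a(-137) = -607 + (-137)² = -607 + 18769 = 18162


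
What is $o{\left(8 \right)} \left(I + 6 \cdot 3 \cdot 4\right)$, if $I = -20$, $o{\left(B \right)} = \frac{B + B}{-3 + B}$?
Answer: $\frac{832}{5} \approx 166.4$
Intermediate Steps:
$o{\left(B \right)} = \frac{2 B}{-3 + B}$
$o{\left(8 \right)} \left(I + 6 \cdot 3 \cdot 4\right) = 2 \cdot 8 \frac{1}{-3 + 8} \left(-20 + 6 \cdot 3 \cdot 4\right) = 2 \cdot 8 \cdot \frac{1}{5} \left(-20 + 18 \cdot 4\right) = 2 \cdot 8 \cdot \frac{1}{5} \left(-20 + 72\right) = \frac{16}{5} \cdot 52 = \frac{832}{5}$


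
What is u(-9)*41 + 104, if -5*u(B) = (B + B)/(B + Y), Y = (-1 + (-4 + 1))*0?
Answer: 438/5 ≈ 87.600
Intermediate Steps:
Y = 0 (Y = (-1 - 3)*0 = -4*0 = 0)
u(B) = -⅖ (u(B) = -(B + B)/(5*(B + 0)) = -2*B/(5*B) = -⅕*2 = -⅖)
u(-9)*41 + 104 = -⅖*41 + 104 = -82/5 + 104 = 438/5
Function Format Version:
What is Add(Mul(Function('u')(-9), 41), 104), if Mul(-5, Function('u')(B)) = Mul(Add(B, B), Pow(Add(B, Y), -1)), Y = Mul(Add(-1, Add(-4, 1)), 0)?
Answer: Rational(438, 5) ≈ 87.600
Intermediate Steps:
Y = 0 (Y = Mul(Add(-1, -3), 0) = Mul(-4, 0) = 0)
Function('u')(B) = Rational(-2, 5) (Function('u')(B) = Mul(Rational(-1, 5), Mul(Add(B, B), Pow(Add(B, 0), -1))) = Mul(Rational(-1, 5), Mul(Mul(2, B), Pow(B, -1))) = Mul(Rational(-1, 5), 2) = Rational(-2, 5))
Add(Mul(Function('u')(-9), 41), 104) = Add(Mul(Rational(-2, 5), 41), 104) = Add(Rational(-82, 5), 104) = Rational(438, 5)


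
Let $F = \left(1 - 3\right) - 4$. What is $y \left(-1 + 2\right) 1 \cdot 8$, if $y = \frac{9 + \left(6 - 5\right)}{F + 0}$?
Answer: $- \frac{40}{3} \approx -13.333$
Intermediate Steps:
$F = -6$ ($F = -2 - 4 = -6$)
$y = - \frac{5}{3}$ ($y = \frac{9 + \left(6 - 5\right)}{-6 + 0} = \frac{9 + 1}{-6} = 10 \left(- \frac{1}{6}\right) = - \frac{5}{3} \approx -1.6667$)
$y \left(-1 + 2\right) 1 \cdot 8 = - \frac{5 \left(-1 + 2\right) 1}{3} \cdot 8 = - \frac{5 \cdot 1 \cdot 1}{3} \cdot 8 = \left(- \frac{5}{3}\right) 1 \cdot 8 = \left(- \frac{5}{3}\right) 8 = - \frac{40}{3}$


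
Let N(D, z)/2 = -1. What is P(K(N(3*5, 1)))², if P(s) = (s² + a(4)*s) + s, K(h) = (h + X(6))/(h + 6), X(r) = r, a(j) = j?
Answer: 36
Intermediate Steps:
N(D, z) = -2 (N(D, z) = 2*(-1) = -2)
K(h) = 1 (K(h) = (h + 6)/(h + 6) = (6 + h)/(6 + h) = 1)
P(s) = s² + 5*s (P(s) = (s² + 4*s) + s = s² + 5*s)
P(K(N(3*5, 1)))² = (1*(5 + 1))² = (1*6)² = 6² = 36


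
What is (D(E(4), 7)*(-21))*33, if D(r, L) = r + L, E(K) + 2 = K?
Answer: -6237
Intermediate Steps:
E(K) = -2 + K
D(r, L) = L + r
(D(E(4), 7)*(-21))*33 = ((7 + (-2 + 4))*(-21))*33 = ((7 + 2)*(-21))*33 = (9*(-21))*33 = -189*33 = -6237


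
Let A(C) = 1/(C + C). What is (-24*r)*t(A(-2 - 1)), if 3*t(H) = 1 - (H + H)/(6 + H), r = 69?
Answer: -20424/35 ≈ -583.54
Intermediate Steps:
A(C) = 1/(2*C)
t(H) = ⅓ - 2*H/(3*(6 + H)) (t(H) = (1 - (H + H)/(6 + H))/3 = (1 - 2*H/(6 + H))/3 = ⅓ - 2*H/(3*(6 + H)))
(-24*r)*t(A(-2 - 1)) = (-24*69)*((6 - 1/(2*(-2 - 1)))/(3*(6 + 1/(2*(-2 - 1))))) = -552*(6 - 1/(2*(-3)))/(6 + (½)/(-3)) = -552*(6 - (-1)/(2*3))/(6 + (½)*(-⅓)) = -552*(6 - 1*(-⅙))/(6 - ⅙) = -552*(6 + ⅙)/35/6 = -552*6*37/(35*6) = -1656*37/105 = -20424/35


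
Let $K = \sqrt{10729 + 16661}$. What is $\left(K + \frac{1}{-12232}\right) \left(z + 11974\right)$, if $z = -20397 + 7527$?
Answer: $\frac{112}{1529} - 896 \sqrt{27390} \approx -1.4829 \cdot 10^{5}$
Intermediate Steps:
$K = \sqrt{27390} \approx 165.5$
$z = -12870$
$\left(K + \frac{1}{-12232}\right) \left(z + 11974\right) = \left(\sqrt{27390} + \frac{1}{-12232}\right) \left(-12870 + 11974\right) = \left(\sqrt{27390} - \frac{1}{12232}\right) \left(-896\right) = \left(- \frac{1}{12232} + \sqrt{27390}\right) \left(-896\right) = \frac{112}{1529} - 896 \sqrt{27390}$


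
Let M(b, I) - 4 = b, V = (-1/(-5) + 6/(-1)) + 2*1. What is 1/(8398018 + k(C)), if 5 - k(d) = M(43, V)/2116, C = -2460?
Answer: 2116/17770216621 ≈ 1.1908e-7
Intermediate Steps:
V = -19/5 (V = (-1*(-⅕) + 6*(-1)) + 2 = (⅕ - 6) + 2 = -29/5 + 2 = -19/5 ≈ -3.8000)
M(b, I) = 4 + b
k(d) = 10533/2116 (k(d) = 5 - (4 + 43)/2116 = 5 - 47/2116 = 10533/2116)
1/(8398018 + k(C)) = 1/(8398018 + 10533/2116) = 1/(17770216621/2116) = 2116/17770216621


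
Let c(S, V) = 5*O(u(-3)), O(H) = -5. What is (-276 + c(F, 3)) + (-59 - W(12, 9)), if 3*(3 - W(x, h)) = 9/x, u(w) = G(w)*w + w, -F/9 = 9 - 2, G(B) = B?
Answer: -1451/4 ≈ -362.75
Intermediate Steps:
F = -63 (F = -9*(9 - 2) = -9*7 = -63)
u(w) = w + w² (u(w) = w*w + w = w² + w = w + w²)
c(S, V) = -25 (c(S, V) = 5*(-5) = -25)
W(x, h) = 3 - 3/x
(-276 + c(F, 3)) + (-59 - W(12, 9)) = (-276 - 25) + (-59 - (3 - 3/12)) = -301 + (-59 - (3 - 3*1/12)) = -301 + (-59 - (3 - ¼)) = -301 + (-59 - 1*11/4) = -301 + (-59 - 11/4) = -301 - 247/4 = -1451/4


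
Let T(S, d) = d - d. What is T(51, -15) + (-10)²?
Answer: 100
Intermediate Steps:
T(S, d) = 0
T(51, -15) + (-10)² = 0 + (-10)² = 0 + 100 = 100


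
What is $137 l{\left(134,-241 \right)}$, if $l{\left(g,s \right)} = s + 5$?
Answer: $-32332$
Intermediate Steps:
$l{\left(g,s \right)} = 5 + s$
$137 l{\left(134,-241 \right)} = 137 \left(5 - 241\right) = 137 \left(-236\right) = -32332$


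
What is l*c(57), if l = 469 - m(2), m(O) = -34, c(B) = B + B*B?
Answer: 1662918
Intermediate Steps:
c(B) = B + B²
l = 503 (l = 469 - 1*(-34) = 469 + 34 = 503)
l*c(57) = 503*(57*(1 + 57)) = 503*(57*58) = 503*3306 = 1662918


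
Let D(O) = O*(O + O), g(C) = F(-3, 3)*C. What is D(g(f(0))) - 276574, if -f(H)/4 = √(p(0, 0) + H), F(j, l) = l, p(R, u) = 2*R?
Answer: -276574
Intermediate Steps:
f(H) = -4*√H (f(H) = -4*√(2*0 + H) = -4*√(0 + H) = -4*√H)
g(C) = 3*C
D(O) = 2*O² (D(O) = O*(2*O) = 2*O²)
D(g(f(0))) - 276574 = 2*(3*(-4*√0))² - 276574 = 2*(3*(-4*0))² - 276574 = 2*(3*0)² - 276574 = 2*0² - 276574 = 2*0 - 276574 = 0 - 276574 = -276574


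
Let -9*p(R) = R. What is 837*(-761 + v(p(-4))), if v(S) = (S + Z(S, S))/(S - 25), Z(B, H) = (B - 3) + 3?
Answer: -140774193/221 ≈ -6.3699e+5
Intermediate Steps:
Z(B, H) = B (Z(B, H) = (-3 + B) + 3 = B)
p(R) = -R/9
v(S) = 2*S/(-25 + S) (v(S) = (S + S)/(S - 25) = (2*S)/(-25 + S) = 2*S/(-25 + S))
837*(-761 + v(p(-4))) = 837*(-761 + 2*(-⅑*(-4))/(-25 - ⅑*(-4))) = 837*(-761 + 2*(4/9)/(-25 + 4/9)) = 837*(-761 + 2*(4/9)/(-221/9)) = 837*(-761 + 2*(4/9)*(-9/221)) = 837*(-761 - 8/221) = 837*(-168189/221) = -140774193/221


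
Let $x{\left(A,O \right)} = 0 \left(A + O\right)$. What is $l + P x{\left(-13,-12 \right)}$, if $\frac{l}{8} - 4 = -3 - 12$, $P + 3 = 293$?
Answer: $-88$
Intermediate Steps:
$P = 290$ ($P = -3 + 293 = 290$)
$x{\left(A,O \right)} = 0$
$l = -88$ ($l = 32 + 8 \left(-3 - 12\right) = 32 + 8 \left(-15\right) = 32 - 120 = -88$)
$l + P x{\left(-13,-12 \right)} = -88 + 290 \cdot 0 = -88 + 0 = -88$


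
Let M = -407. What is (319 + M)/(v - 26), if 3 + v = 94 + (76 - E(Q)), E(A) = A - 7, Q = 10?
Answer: -44/69 ≈ -0.63768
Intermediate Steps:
E(A) = -7 + A
v = 164 (v = -3 + (94 + (76 - (-7 + 10))) = -3 + (94 + (76 - 1*3)) = -3 + (94 + (76 - 3)) = -3 + (94 + 73) = -3 + 167 = 164)
(319 + M)/(v - 26) = (319 - 407)/(164 - 26) = -88/138 = -88*1/138 = -44/69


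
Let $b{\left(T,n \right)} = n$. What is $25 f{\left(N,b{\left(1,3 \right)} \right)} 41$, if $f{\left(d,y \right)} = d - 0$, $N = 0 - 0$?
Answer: $0$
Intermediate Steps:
$N = 0$ ($N = 0 + 0 = 0$)
$f{\left(d,y \right)} = d$ ($f{\left(d,y \right)} = d + 0 = d$)
$25 f{\left(N,b{\left(1,3 \right)} \right)} 41 = 25 \cdot 0 \cdot 41 = 0 \cdot 41 = 0$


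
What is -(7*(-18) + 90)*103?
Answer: 3708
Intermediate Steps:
-(7*(-18) + 90)*103 = -(-126 + 90)*103 = -(-36)*103 = -1*(-3708) = 3708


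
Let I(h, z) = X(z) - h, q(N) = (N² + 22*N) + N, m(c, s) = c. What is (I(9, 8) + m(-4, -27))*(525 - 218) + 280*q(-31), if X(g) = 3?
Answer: 66370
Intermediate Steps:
q(N) = N² + 23*N
I(h, z) = 3 - h
(I(9, 8) + m(-4, -27))*(525 - 218) + 280*q(-31) = ((3 - 1*9) - 4)*(525 - 218) + 280*(-31*(23 - 31)) = ((3 - 9) - 4)*307 + 280*(-31*(-8)) = (-6 - 4)*307 + 280*248 = -10*307 + 69440 = -3070 + 69440 = 66370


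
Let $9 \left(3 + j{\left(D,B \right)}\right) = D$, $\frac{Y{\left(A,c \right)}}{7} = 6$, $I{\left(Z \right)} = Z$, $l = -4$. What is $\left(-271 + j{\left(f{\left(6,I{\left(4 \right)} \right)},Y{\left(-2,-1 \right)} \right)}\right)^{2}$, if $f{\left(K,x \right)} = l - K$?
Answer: $\frac{6130576}{81} \approx 75686.0$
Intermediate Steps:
$f{\left(K,x \right)} = -4 - K$
$Y{\left(A,c \right)} = 42$ ($Y{\left(A,c \right)} = 7 \cdot 6 = 42$)
$j{\left(D,B \right)} = -3 + \frac{D}{9}$
$\left(-271 + j{\left(f{\left(6,I{\left(4 \right)} \right)},Y{\left(-2,-1 \right)} \right)}\right)^{2} = \left(-271 - \left(3 - \frac{-4 - 6}{9}\right)\right)^{2} = \left(-271 + \left(-3 + \frac{1}{9} \left(-10\right)\right)\right)^{2} = \left(-271 - \frac{37}{9}\right)^{2} = \left(- \frac{2476}{9}\right)^{2} = \frac{6130576}{81}$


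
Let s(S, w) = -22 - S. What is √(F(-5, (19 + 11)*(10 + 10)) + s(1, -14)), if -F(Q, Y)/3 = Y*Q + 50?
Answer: √8827 ≈ 93.952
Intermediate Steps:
F(Q, Y) = -150 - 3*Q*Y (F(Q, Y) = -3*(Y*Q + 50) = -3*(Q*Y + 50) = -3*(50 + Q*Y) = -150 - 3*Q*Y)
√(F(-5, (19 + 11)*(10 + 10)) + s(1, -14)) = √((-150 - 3*(-5)*(19 + 11)*(10 + 10)) + (-22 - 1*1)) = √((-150 - 3*(-5)*30*20) + (-22 - 1)) = √((-150 - 3*(-5)*600) - 23) = √((-150 + 9000) - 23) = √(8850 - 23) = √8827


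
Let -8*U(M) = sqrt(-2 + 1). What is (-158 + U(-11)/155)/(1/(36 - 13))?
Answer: -3634 - 23*I/1240 ≈ -3634.0 - 0.018548*I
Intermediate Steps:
U(M) = -I/8 (U(M) = -sqrt(-2 + 1)/8 = -I/8)
(-158 + U(-11)/155)/(1/(36 - 13)) = (-158 - I/8/155)/(1/(36 - 13)) = (-158 - I/8*(1/155))/(1/23) = (-158 - I/1240)/(1/23) = (-158 - I/1240)*23 = -3634 - 23*I/1240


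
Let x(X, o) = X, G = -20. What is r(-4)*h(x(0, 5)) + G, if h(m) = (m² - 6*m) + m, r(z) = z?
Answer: -20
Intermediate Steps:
h(m) = m² - 5*m
r(-4)*h(x(0, 5)) + G = -0*(-5 + 0) - 20 = -0*(-5) - 20 = -4*0 - 20 = 0 - 20 = -20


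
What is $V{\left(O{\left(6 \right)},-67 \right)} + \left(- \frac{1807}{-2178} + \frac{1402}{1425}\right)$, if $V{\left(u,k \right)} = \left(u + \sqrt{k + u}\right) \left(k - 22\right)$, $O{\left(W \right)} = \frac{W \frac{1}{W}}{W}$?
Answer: $- \frac{6734824}{517275} - \frac{89 i \sqrt{2406}}{6} \approx -13.02 - 727.59 i$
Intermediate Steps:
$O{\left(W \right)} = \frac{1}{W}$ ($O{\left(W \right)} = 1 \frac{1}{W} = \frac{1}{W}$)
$V{\left(u,k \right)} = \left(-22 + k\right) \left(u + \sqrt{k + u}\right)$ ($V{\left(u,k \right)} = \left(u + \sqrt{k + u}\right) \left(-22 + k\right) = \left(-22 + k\right) \left(u + \sqrt{k + u}\right)$)
$V{\left(O{\left(6 \right)},-67 \right)} + \left(- \frac{1807}{-2178} + \frac{1402}{1425}\right) = \left(- \frac{22}{6} - 22 \sqrt{-67 + \frac{1}{6}} - \frac{67}{6} - 67 \sqrt{-67 + \frac{1}{6}}\right) + \left(- \frac{1807}{-2178} + \frac{1402}{1425}\right) = \left(\left(-22\right) \frac{1}{6} - 22 \sqrt{-67 + \frac{1}{6}} - \frac{67}{6} - 67 \sqrt{-67 + \frac{1}{6}}\right) + \left(\left(-1807\right) \left(- \frac{1}{2178}\right) + 1402 \cdot \frac{1}{1425}\right) = \left(- \frac{11}{3} - 22 \sqrt{- \frac{401}{6}} - \frac{67}{6} - 67 \sqrt{- \frac{401}{6}}\right) + \left(\frac{1807}{2178} + \frac{1402}{1425}\right) = \left(- \frac{11}{3} - 22 \frac{i \sqrt{2406}}{6} - \frac{67}{6} - 67 \frac{i \sqrt{2406}}{6}\right) + \frac{1876177}{1034550} = \left(- \frac{11}{3} - \frac{11 i \sqrt{2406}}{3} - \frac{67}{6} - \frac{67 i \sqrt{2406}}{6}\right) + \frac{1876177}{1034550} = \left(- \frac{89}{6} - \frac{89 i \sqrt{2406}}{6}\right) + \frac{1876177}{1034550} = - \frac{6734824}{517275} - \frac{89 i \sqrt{2406}}{6}$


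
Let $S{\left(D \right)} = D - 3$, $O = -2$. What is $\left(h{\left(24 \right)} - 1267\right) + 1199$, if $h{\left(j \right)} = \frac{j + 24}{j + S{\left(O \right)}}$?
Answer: $- \frac{1244}{19} \approx -65.474$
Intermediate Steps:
$S{\left(D \right)} = -3 + D$
$h{\left(j \right)} = \frac{24 + j}{-5 + j}$ ($h{\left(j \right)} = \frac{j + 24}{j - 5} = \frac{24 + j}{j - 5} = \frac{24 + j}{-5 + j}$)
$\left(h{\left(24 \right)} - 1267\right) + 1199 = \left(\frac{24 + 24}{-5 + 24} - 1267\right) + 1199 = \left(\frac{1}{19} \cdot 48 - 1267\right) + 1199 = \left(\frac{48}{19} - 1267\right) + 1199 = - \frac{24025}{19} + 1199 = - \frac{1244}{19}$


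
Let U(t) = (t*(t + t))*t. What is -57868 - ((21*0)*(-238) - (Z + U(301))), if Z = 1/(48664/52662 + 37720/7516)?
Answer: 16019429416551521/294021158 ≈ 5.4484e+7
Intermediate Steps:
U(t) = 2*t³ (U(t) = (t*(2*t))*t = (2*t²)*t = 2*t³)
Z = 49475949/294021158 (Z = 1/(48664*(1/52662) + 37720*(1/7516)) = 1/(24332/26331 + 9430/1879) = 1/(294021158/49475949) = 49475949/294021158 ≈ 0.16827)
-57868 - ((21*0)*(-238) - (Z + U(301))) = -57868 - ((21*0)*(-238) - (49475949/294021158 + 2*301³)) = -57868 - (0*(-238) - (49475949/294021158 + 2*27270901)) = -57868 - (0 - (49475949/294021158 + 54541802)) = -57868 - (0 - 1*16036443832922665/294021158) = -57868 - (0 - 16036443832922665/294021158) = -57868 - 1*(-16036443832922665/294021158) = -57868 + 16036443832922665/294021158 = 16019429416551521/294021158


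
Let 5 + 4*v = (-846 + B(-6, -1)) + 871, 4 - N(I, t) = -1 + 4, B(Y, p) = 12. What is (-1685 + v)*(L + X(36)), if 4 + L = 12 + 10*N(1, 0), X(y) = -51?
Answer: 55341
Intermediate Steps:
N(I, t) = 1 (N(I, t) = 4 - (-1 + 4) = 4 - 1*3 = 4 - 3 = 1)
v = 8 (v = -5/4 + ((-846 + 12) + 871)/4 = -5/4 + (-834 + 871)/4 = -5/4 + (1/4)*37 = -5/4 + 37/4 = 8)
L = 18 (L = -4 + (12 + 10*1) = -4 + (12 + 10) = -4 + 22 = 18)
(-1685 + v)*(L + X(36)) = (-1685 + 8)*(18 - 51) = -1677*(-33) = 55341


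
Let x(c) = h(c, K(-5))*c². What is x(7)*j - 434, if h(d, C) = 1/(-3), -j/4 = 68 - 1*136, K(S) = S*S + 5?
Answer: -14630/3 ≈ -4876.7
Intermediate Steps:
K(S) = 5 + S² (K(S) = S² + 5 = 5 + S²)
j = 272 (j = -4*(68 - 1*136) = -4*(68 - 136) = -4*(-68) = 272)
h(d, C) = -⅓
x(c) = -c²/3
x(7)*j - 434 = -⅓*7²*272 - 434 = -⅓*49*272 - 434 = -49/3*272 - 434 = -13328/3 - 434 = -14630/3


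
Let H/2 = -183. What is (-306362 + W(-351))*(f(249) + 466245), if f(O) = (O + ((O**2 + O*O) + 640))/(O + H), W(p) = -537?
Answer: -1284862739602/9 ≈ -1.4276e+11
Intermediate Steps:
H = -366 (H = 2*(-183) = -366)
f(O) = (640 + O + 2*O**2)/(-366 + O) (f(O) = (O + ((O**2 + O*O) + 640))/(O - 366) = (O + ((O**2 + O**2) + 640))/(-366 + O) = (O + (2*O**2 + 640))/(-366 + O) = (O + (640 + 2*O**2))/(-366 + O) = (640 + O + 2*O**2)/(-366 + O))
(-306362 + W(-351))*(f(249) + 466245) = (-306362 - 537)*((640 + 249 + 2*249**2)/(-366 + 249) + 466245) = -306899*((640 + 249 + 2*62001)/(-117) + 466245) = -306899*(-(640 + 249 + 124002)/117 + 466245) = -306899*(-1/117*124891 + 466245) = -306899*(-9607/9 + 466245) = -306899*4186598/9 = -1284862739602/9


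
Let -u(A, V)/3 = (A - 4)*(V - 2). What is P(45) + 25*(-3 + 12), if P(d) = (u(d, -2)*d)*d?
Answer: 996525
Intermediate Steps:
u(A, V) = -3*(-4 + A)*(-2 + V) (u(A, V) = -3*(A - 4)*(V - 2) = -3*(-4 + A)*(-2 + V))
P(d) = d²*(-48 + 12*d) (P(d) = ((-24 + 6*d + 12*(-2) - 3*d*(-2))*d)*d = ((-24 + 6*d - 24 + 6*d)*d)*d = ((-48 + 12*d)*d)*d = (d*(-48 + 12*d))*d = d²*(-48 + 12*d))
P(45) + 25*(-3 + 12) = 12*45²*(-4 + 45) + 25*(-3 + 12) = 12*2025*41 + 25*9 = 996300 + 225 = 996525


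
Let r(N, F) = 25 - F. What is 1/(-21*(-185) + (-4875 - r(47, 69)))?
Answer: -1/946 ≈ -0.0010571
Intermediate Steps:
1/(-21*(-185) + (-4875 - r(47, 69))) = 1/(-21*(-185) + (-4875 - (25 - 1*69))) = 1/(3885 + (-4875 - (25 - 69))) = 1/(3885 + (-4875 - 1*(-44))) = 1/(3885 + (-4875 + 44)) = 1/(3885 - 4831) = 1/(-946) = -1/946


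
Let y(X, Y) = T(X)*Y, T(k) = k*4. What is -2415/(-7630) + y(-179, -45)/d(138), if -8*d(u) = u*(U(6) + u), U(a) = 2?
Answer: -457155/35098 ≈ -13.025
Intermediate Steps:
T(k) = 4*k
d(u) = -u*(2 + u)/8
y(X, Y) = 4*X*Y (y(X, Y) = (4*X)*Y = 4*X*Y)
-2415/(-7630) + y(-179, -45)/d(138) = -2415/(-7630) + (4*(-179)*(-45))/((-⅛*138*(2 + 138))) = -2415*(-1/7630) + 32220/((-⅛*138*140)) = 69/218 + 32220/(-2415) = 69/218 + 32220*(-1/2415) = 69/218 - 2148/161 = -457155/35098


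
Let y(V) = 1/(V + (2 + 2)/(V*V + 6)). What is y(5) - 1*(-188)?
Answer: 29923/159 ≈ 188.20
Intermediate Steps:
y(V) = 1/(V + 4/(6 + V²)) (y(V) = 1/(V + 4/(V² + 6)) = 1/(V + 4/(6 + V²)))
y(5) - 1*(-188) = (6 + 5²)/(4 + 5³ + 6*5) - 1*(-188) = (6 + 25)/(4 + 125 + 30) + 188 = 31/159 + 188 = 29923/159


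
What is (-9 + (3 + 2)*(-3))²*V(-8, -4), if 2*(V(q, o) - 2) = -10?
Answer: -1728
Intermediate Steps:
V(q, o) = -3 (V(q, o) = 2 + (½)*(-10) = 2 - 5 = -3)
(-9 + (3 + 2)*(-3))²*V(-8, -4) = (-9 + (3 + 2)*(-3))²*(-3) = (-9 + 5*(-3))²*(-3) = (-9 - 15)²*(-3) = (-24)²*(-3) = 576*(-3) = -1728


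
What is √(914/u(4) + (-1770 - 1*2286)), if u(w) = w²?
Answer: I*√63982/4 ≈ 63.237*I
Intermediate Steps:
√(914/u(4) + (-1770 - 1*2286)) = √(914/(4²) + (-1770 - 1*2286)) = √(914/16 + (-1770 - 2286)) = √(914*(1/16) - 4056) = √(457/8 - 4056) = √(-31991/8) = I*√63982/4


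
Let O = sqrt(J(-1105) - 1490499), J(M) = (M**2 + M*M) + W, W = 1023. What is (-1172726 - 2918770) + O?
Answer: -4091496 + sqrt(952574) ≈ -4.0905e+6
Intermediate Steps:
J(M) = 1023 + 2*M**2 (J(M) = (M**2 + M*M) + 1023 = (M**2 + M**2) + 1023 = 2*M**2 + 1023 = 1023 + 2*M**2)
O = sqrt(952574) (O = sqrt((1023 + 2*(-1105)**2) - 1490499) = sqrt((1023 + 2*1221025) - 1490499) = sqrt((1023 + 2442050) - 1490499) = sqrt(2443073 - 1490499) = sqrt(952574) ≈ 976.00)
(-1172726 - 2918770) + O = (-1172726 - 2918770) + sqrt(952574) = -4091496 + sqrt(952574)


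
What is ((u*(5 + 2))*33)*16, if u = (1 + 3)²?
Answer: 59136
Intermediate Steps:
u = 16 (u = 4² = 16)
((u*(5 + 2))*33)*16 = ((16*(5 + 2))*33)*16 = ((16*7)*33)*16 = (112*33)*16 = 3696*16 = 59136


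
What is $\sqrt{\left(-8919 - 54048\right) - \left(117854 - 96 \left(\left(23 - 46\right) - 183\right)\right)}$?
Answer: $i \sqrt{200597} \approx 447.88 i$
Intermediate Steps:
$\sqrt{\left(-8919 - 54048\right) - \left(117854 - 96 \left(\left(23 - 46\right) - 183\right)\right)} = \sqrt{\left(-8919 - 54048\right) - \left(117854 - 96 \left(-23 - 183\right)\right)} = \sqrt{-62967 + \left(96 \left(-206\right) - 117854\right)} = \sqrt{-62967 - 137630} = \sqrt{-200597} = i \sqrt{200597}$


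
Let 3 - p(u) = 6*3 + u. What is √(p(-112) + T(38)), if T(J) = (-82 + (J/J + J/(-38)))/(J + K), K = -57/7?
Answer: √4117091/209 ≈ 9.7084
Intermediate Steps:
K = -57/7 (K = -57*⅐ = -57/7 ≈ -8.1429)
p(u) = -15 - u (p(u) = 3 - (6*3 + u) = 3 - (18 + u) = 3 + (-18 - u) = -15 - u)
T(J) = (-81 - J/38)/(-57/7 + J) (T(J) = (-82 + (J/J + J/(-38)))/(J - 57/7) = (-82 + (1 + J*(-1/38)))/(-57/7 + J) = (-82 + (1 - J/38))/(-57/7 + J) = (-81 - J/38)/(-57/7 + J))
√(p(-112) + T(38)) = √((-15 - 1*(-112)) + 7*(-3078 - 1*38)/(38*(-57 + 7*38))) = √((-15 + 112) + 7*(-3078 - 38)/(38*(-57 + 266))) = √(97 + (7/38)*(-3116)/209) = √(97 + (7/38)*(1/209)*(-3116)) = √(97 - 574/209) = √(19699/209) = √4117091/209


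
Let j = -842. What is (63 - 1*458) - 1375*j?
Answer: 1157355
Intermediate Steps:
(63 - 1*458) - 1375*j = (63 - 1*458) - 1375*(-842) = (63 - 458) + 1157750 = -395 + 1157750 = 1157355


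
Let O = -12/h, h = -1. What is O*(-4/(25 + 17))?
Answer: -8/7 ≈ -1.1429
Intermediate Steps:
O = 12 (O = -12/(-1) = -12*(-1) = 12)
O*(-4/(25 + 17)) = 12*(-4/(25 + 17)) = 12*(-4/42) = 12*(-4*1/42) = 12*(-2/21) = -8/7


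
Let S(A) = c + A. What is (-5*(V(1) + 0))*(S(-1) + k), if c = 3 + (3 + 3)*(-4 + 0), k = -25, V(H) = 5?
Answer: 1175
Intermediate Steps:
c = -21 (c = 3 + 6*(-4) = 3 - 24 = -21)
S(A) = -21 + A
(-5*(V(1) + 0))*(S(-1) + k) = (-5*(5 + 0))*((-21 - 1) - 25) = (-5*5)*(-22 - 25) = -25*(-47) = 1175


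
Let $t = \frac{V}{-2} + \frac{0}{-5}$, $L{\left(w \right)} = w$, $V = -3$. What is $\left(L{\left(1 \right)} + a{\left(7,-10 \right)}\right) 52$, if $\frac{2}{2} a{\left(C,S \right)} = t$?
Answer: $130$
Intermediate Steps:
$t = \frac{3}{2}$ ($t = - \frac{3}{-2} + \frac{0}{-5} = \left(-3\right) \left(- \frac{1}{2}\right) + 0 \left(- \frac{1}{5}\right) = \frac{3}{2} + 0 = \frac{3}{2} \approx 1.5$)
$a{\left(C,S \right)} = \frac{3}{2}$
$\left(L{\left(1 \right)} + a{\left(7,-10 \right)}\right) 52 = \left(1 + \frac{3}{2}\right) 52 = \frac{5}{2} \cdot 52 = 130$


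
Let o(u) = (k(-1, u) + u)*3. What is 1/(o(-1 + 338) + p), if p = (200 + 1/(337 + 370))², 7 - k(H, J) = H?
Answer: 499849/20511586516 ≈ 2.4369e-5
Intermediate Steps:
k(H, J) = 7 - H
o(u) = 24 + 3*u (o(u) = ((7 - 1*(-1)) + u)*3 = ((7 + 1) + u)*3 = (8 + u)*3 = 24 + 3*u)
p = 19994242801/499849 (p = (200 + 1/707)² = (141401/707)² = 19994242801/499849 ≈ 40001.)
1/(o(-1 + 338) + p) = 1/((24 + 3*(-1 + 338)) + 19994242801/499849) = 1/((24 + 3*337) + 19994242801/499849) = 1/((24 + 1011) + 19994242801/499849) = 1/(1035 + 19994242801/499849) = 1/(20511586516/499849) = 499849/20511586516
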